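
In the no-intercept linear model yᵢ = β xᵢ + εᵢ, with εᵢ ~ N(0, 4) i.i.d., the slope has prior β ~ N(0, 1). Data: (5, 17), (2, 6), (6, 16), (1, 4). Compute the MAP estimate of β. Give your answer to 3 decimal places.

log p(β | y) = −Σ(yᵢ − βxᵢ)²/(2·4) − β²/(2·1) + const.
Setting the derivative to zero: Σxᵢ(yᵢ − βxᵢ)/4 − β/1 = 0, so β = Σxᵢyᵢ / (Σxᵢ² + σ²/τ²).
Σxᵢyᵢ = 5·17 + 2·6 + 6·16 + 1·4 = 197; Σxᵢ² = 66; σ²/τ² = 4.
β̂_MAP = 197 / (66 + 4) = 197/70 ≈ 2.814.

β̂_MAP = 2.814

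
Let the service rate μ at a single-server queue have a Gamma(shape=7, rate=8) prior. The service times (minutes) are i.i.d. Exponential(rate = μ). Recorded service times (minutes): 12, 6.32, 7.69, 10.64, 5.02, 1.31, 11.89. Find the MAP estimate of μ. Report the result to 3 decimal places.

μ̂_MAP = 0.207

The Exponential(rate=μ) likelihood is ∝ μ^n e^(−μΣtᵢ). Here n = 7 and Σtᵢ = 12 + 6.32 + 7.69 + 10.64 + 5.02 + 1.31 + 11.89 = 54.87.
Posterior ∝ μ^6e^(−8μ) · μ^7e^(−54.87μ) = μ^13e^(−62.87μ), i.e. Gamma(14, 62.87).
Mode = (a−1)/b = 13/62.87 ≈ 0.207.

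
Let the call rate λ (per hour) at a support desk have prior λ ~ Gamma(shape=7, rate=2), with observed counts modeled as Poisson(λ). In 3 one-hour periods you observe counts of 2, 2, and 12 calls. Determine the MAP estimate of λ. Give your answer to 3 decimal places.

λ̂_MAP = 4.400

Σxᵢ = 2+2+12 = 16, with n = 3.
Posterior ∝ λ^6e^(−2λ) · λ^16e^(−3λ) = λ^22e^(−5λ), i.e. Gamma(shape=23, rate=5).
The mode of a Gamma(a, b) with a ≥ 1 (shape–rate) is (a−1)/b = 22/5 ≈ 4.400.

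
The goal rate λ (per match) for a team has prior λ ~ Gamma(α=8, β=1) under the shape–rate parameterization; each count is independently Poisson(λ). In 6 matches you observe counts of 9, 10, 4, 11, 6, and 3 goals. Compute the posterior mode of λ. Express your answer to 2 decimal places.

λ̂_MAP = 7.14

Σxᵢ = 9+10+4+11+6+3 = 43, with n = 6.
Posterior ∝ λ^7e^(−1λ) · λ^43e^(−6λ) = λ^50e^(−7λ), i.e. Gamma(shape=51, rate=7).
The mode of a Gamma(a, b) with a ≥ 1 (shape–rate) is (a−1)/b = 50/7 ≈ 7.14.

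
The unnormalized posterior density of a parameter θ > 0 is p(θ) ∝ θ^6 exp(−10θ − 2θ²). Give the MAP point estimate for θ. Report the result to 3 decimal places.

ℓ'(θ) = 6/θ − 10 − 4θ. Setting this to zero and multiplying by θ: 4θ² + 10θ − 6 = 0.
θ = (−10 + √(10² + 4·4·6)) / (2·4) = (−10 + √196) / 8 = (−10 + 14)/8 = 1/2.
ℓ''(θ) = −6/θ² − 4 < 0, confirming a maximum.

θ̂_MAP = 0.500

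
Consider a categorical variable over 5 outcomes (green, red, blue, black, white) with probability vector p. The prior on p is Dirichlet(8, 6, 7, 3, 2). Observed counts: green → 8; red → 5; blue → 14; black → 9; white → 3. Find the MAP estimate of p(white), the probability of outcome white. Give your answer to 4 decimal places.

MAP estimate of p(white) = 0.0667

The posterior is Dirichlet(αᵢ + nᵢ) = Dirichlet(16, 11, 21, 12, 5).
For a Dirichlet(a₁,…,a_K) with all aᵢ > 1, the mode has j-th component (aⱼ − 1)/(Σaᵢ − K).
Here Σaᵢ = 65 and K = 5, so p(white) = (5 − 1)/(65 − 5) = 4/60 ≈ 0.0667.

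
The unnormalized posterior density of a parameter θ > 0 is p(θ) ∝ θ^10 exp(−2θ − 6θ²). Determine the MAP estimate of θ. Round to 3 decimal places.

θ̂_MAP = 0.833

ℓ'(θ) = 10/θ − 2 − 12θ. Setting this to zero and multiplying by θ: 12θ² + 2θ − 10 = 0.
θ = (−2 + √(2² + 4·12·10)) / (2·12) = (−2 + √484) / 24 = (−2 + 22)/24 = 5/6.
ℓ''(θ) = −10/θ² − 12 < 0, confirming a maximum.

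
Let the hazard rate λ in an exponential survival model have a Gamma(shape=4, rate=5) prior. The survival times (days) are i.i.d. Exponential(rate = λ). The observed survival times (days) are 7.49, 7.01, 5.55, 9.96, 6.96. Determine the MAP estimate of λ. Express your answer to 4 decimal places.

The Exponential(rate=λ) likelihood is ∝ λ^n e^(−λΣtᵢ). Here n = 5 and Σtᵢ = 7.49 + 7.01 + 5.55 + 9.96 + 6.96 = 36.97.
Posterior ∝ λ^3e^(−5λ) · λ^5e^(−36.97λ) = λ^8e^(−41.97λ), i.e. Gamma(9, 41.97).
Mode = (a−1)/b = 8/41.97 ≈ 0.1906.

λ̂_MAP = 0.1906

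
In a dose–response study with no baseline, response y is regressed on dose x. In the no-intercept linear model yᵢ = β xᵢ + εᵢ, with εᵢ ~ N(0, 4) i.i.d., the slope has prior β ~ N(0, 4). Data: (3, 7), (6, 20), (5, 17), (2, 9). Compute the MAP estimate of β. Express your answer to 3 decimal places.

β̂_MAP = 3.253

log p(β | y) = −Σ(yᵢ − βxᵢ)²/(2·4) − β²/(2·4) + const.
Setting the derivative to zero: Σxᵢ(yᵢ − βxᵢ)/4 − β/4 = 0, so β = Σxᵢyᵢ / (Σxᵢ² + σ²/τ²).
Σxᵢyᵢ = 3·7 + 6·20 + 5·17 + 2·9 = 244; Σxᵢ² = 74; σ²/τ² = 1.
β̂_MAP = 244 / (74 + 1) = 244/75 ≈ 3.253.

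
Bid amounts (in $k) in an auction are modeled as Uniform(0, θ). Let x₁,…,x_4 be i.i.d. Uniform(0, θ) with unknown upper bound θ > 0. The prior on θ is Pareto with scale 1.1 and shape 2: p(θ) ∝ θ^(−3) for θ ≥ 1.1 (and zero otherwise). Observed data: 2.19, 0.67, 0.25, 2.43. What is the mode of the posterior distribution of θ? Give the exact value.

θ̂_MAP = 2.43

The Uniform(0, θ) likelihood is θ^(−n) for θ ≥ max(xᵢ), zero otherwise. Here max(xᵢ) = 2.43.
Posterior ∝ θ^(−3) · θ^(−4) = θ^(−7) on θ ≥ max(1.1, 2.43) = 2.43.
This density is strictly decreasing in θ, so the posterior mode lies at the lower boundary of the support.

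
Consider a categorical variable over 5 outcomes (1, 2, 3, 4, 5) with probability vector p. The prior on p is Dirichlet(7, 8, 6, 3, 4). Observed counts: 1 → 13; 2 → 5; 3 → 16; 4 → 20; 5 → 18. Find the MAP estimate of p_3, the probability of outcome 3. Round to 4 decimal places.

The posterior is Dirichlet(αᵢ + nᵢ) = Dirichlet(20, 13, 22, 23, 22).
For a Dirichlet(a₁,…,a_K) with all aᵢ > 1, the mode has j-th component (aⱼ − 1)/(Σaᵢ − K).
Here Σaᵢ = 100 and K = 5, so p_3 = (22 − 1)/(100 − 5) = 21/95 ≈ 0.2211.

MAP estimate: 0.2211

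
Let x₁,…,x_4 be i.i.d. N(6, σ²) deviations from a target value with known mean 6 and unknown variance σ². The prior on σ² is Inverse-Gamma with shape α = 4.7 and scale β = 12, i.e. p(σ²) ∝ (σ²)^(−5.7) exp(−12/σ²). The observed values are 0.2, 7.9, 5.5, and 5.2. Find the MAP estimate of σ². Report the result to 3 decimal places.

σ̂²_MAP = 4.035

Sum of squared deviations about the known mean: SS = (0.2−6)² + (7.9−6)² + (5.5−6)² + (5.2−6)² = 38.14.
The Normal likelihood contributes (σ²)^(−n/2) exp(−SS/(2σ²)), so the posterior is Inverse-Gamma(α + n/2, β + SS/2) = Inverse-Gamma(6.7, 31.07).
The mode of Inverse-Gamma(a, b) is b/(a+1) = 31.07/7.7 ≈ 4.035.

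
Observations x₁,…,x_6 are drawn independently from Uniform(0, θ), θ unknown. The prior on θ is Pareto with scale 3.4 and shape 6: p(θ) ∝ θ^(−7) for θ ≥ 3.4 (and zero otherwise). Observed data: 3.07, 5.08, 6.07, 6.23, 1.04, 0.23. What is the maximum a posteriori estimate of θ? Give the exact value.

The Uniform(0, θ) likelihood is θ^(−n) for θ ≥ max(xᵢ), zero otherwise. Here max(xᵢ) = 6.23.
Posterior ∝ θ^(−7) · θ^(−6) = θ^(−13) on θ ≥ max(3.4, 6.23) = 6.23.
This density is strictly decreasing in θ, so the posterior mode lies at the lower boundary of the support.

θ̂_MAP = 6.23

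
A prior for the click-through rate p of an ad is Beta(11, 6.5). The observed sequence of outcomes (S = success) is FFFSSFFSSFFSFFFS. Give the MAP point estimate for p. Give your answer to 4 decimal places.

Prior: Beta(11, 6.5).
Data: 6 successes in 16 trials (from the sequence). The binomial likelihood contributes p^6(1−p)^10, so the posterior is Beta(11+6, 6.5+10) = Beta(17, 16.5).
For Beta(a, b) with a, b > 1 the mode is (a−1)/(a+b−2) = 16/31.5 ≈ 0.5079.

p̂_MAP = 0.5079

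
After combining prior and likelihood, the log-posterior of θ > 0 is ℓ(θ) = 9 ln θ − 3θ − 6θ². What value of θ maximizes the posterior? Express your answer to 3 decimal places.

ℓ'(θ) = 9/θ − 3 − 12θ. Setting this to zero and multiplying by θ: 12θ² + 3θ − 9 = 0.
θ = (−3 + √(3² + 4·12·9)) / (2·12) = (−3 + √441) / 24 = (−3 + 21)/24 = 3/4.
ℓ''(θ) = −9/θ² − 12 < 0, confirming a maximum.

θ̂_MAP = 0.750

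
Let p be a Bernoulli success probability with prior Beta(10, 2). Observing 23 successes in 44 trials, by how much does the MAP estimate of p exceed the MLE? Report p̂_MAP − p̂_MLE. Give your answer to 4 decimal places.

MAP − MLE = 0.0699

Posterior is Beta(33, 23); MAP = (33−1)/(56−2) = 32/54 ≈ 0.59259.
MLE ignores the prior: p̂_MLE = k/n = 23/44 ≈ 0.52273.
Difference = 32/54 − 23/44 = 83/1188 ≈ 0.0699.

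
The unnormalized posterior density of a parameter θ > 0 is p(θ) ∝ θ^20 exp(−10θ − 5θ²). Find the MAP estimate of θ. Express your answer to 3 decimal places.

ℓ'(θ) = 20/θ − 10 − 10θ. Setting this to zero and multiplying by θ: 10θ² + 10θ − 20 = 0.
θ = (−10 + √(10² + 4·10·20)) / (2·10) = (−10 + √900) / 20 = (−10 + 30)/20 = 1.
ℓ''(θ) = −20/θ² − 10 < 0, confirming a maximum.

θ̂_MAP = 1.000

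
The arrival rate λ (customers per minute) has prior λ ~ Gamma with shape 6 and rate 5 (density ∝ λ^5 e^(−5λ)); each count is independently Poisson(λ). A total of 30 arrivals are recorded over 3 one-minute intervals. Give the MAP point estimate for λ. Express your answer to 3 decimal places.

λ̂_MAP = 4.375

Σxᵢ = 30, n = 3.
Posterior ∝ λ^5e^(−5λ) · λ^30e^(−3λ) = λ^35e^(−8λ), i.e. Gamma(shape=36, rate=8).
The mode of a Gamma(a, b) with a ≥ 1 (shape–rate) is (a−1)/b = 35/8 ≈ 4.375.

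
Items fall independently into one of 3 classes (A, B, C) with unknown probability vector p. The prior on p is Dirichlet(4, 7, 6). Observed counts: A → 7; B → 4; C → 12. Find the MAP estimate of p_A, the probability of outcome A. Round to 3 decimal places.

The posterior is Dirichlet(αᵢ + nᵢ) = Dirichlet(11, 11, 18).
For a Dirichlet(a₁,…,a_K) with all aᵢ > 1, the mode has j-th component (aⱼ − 1)/(Σaᵢ − K).
Here Σaᵢ = 40 and K = 3, so p_A = (11 − 1)/(40 − 3) = 10/37 ≈ 0.270.

MAP estimate of p_A = 0.270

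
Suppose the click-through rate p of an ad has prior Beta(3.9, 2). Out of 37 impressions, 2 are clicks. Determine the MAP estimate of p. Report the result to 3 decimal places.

Prior: Beta(3.9, 2).
Data: 2 successes in 37 trials. The binomial likelihood contributes p^2(1−p)^35, so the posterior is Beta(3.9+2, 2+35) = Beta(5.9, 37).
For Beta(a, b) with a, b > 1 the mode is (a−1)/(a+b−2) = 4.9/40.9 ≈ 0.120.

p̂_MAP = 0.120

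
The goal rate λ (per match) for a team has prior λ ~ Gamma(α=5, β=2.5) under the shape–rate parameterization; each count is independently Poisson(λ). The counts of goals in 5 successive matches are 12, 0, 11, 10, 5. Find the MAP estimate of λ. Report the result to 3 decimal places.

Σxᵢ = 12+0+11+10+5 = 38, with n = 5.
Posterior ∝ λ^4e^(−2.5λ) · λ^38e^(−5λ) = λ^42e^(−7.5λ), i.e. Gamma(shape=43, rate=7.5).
The mode of a Gamma(a, b) with a ≥ 1 (shape–rate) is (a−1)/b = 42/7.5 ≈ 5.600.

λ̂_MAP = 5.600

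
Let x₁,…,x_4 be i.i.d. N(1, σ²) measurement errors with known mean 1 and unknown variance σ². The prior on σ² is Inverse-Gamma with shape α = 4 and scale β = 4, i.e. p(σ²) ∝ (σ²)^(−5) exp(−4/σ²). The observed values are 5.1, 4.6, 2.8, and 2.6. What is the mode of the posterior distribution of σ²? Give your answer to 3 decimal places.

σ̂²_MAP = 3.112

Sum of squared deviations about the known mean: SS = (5.1−1)² + (4.6−1)² + (2.8−1)² + (2.6−1)² = 35.57.
The Normal likelihood contributes (σ²)^(−n/2) exp(−SS/(2σ²)), so the posterior is Inverse-Gamma(α + n/2, β + SS/2) = Inverse-Gamma(6, 21.785).
The mode of Inverse-Gamma(a, b) is b/(a+1) = 21.785/7 ≈ 3.112.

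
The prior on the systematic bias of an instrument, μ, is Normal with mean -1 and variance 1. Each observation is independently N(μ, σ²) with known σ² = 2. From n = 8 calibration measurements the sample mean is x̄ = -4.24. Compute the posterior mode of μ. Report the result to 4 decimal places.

μ̂_MAP = -3.5920

n = 8, x̄ = -4.24.
For a Normal prior and Normal likelihood with known variance, the posterior is Normal; its mode equals its mean, the precision-weighted average.
Prior precision 1/σ₀² = 1/1 = 1; data precision n/σ² = 8/2 = 4.
μ̂ = (1·(-1) + 4·(-4.24)) / (1 + 4) = (-17.96)/5 = -3.5920.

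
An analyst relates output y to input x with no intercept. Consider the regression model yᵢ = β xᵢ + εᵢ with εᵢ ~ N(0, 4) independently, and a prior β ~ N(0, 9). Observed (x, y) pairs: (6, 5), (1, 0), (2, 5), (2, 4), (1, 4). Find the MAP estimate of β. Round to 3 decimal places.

β̂_MAP = 1.120

log p(β | y) = −Σ(yᵢ − βxᵢ)²/(2·4) − β²/(2·9) + const.
Setting the derivative to zero: Σxᵢ(yᵢ − βxᵢ)/4 − β/9 = 0, so β = Σxᵢyᵢ / (Σxᵢ² + σ²/τ²).
Σxᵢyᵢ = 6·5 + 1·0 + 2·5 + 2·4 + 1·4 = 52; Σxᵢ² = 46; σ²/τ² = 4/9.
β̂_MAP = 52 / (46 + 4/9) = 52/(418/9) = 234/209 ≈ 1.120.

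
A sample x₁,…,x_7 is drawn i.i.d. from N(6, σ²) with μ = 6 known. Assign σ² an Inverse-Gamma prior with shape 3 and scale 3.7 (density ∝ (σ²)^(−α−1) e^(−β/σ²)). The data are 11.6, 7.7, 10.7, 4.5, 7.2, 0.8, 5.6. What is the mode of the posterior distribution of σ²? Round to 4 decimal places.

Sum of squared deviations about the known mean: SS = (11.6−6)² + (7.7−6)² + (10.7−6)² + (4.5−6)² + (7.2−6)² + (0.8−6)² + (5.6−6)² = 87.23.
The Normal likelihood contributes (σ²)^(−n/2) exp(−SS/(2σ²)), so the posterior is Inverse-Gamma(α + n/2, β + SS/2) = Inverse-Gamma(6.5, 47.315).
The mode of Inverse-Gamma(a, b) is b/(a+1) = 47.315/7.5 ≈ 6.3087.

σ̂²_MAP = 6.3087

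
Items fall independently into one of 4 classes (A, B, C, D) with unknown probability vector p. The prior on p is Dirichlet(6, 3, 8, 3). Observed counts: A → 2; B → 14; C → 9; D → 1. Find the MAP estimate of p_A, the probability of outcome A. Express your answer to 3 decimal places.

The posterior is Dirichlet(αᵢ + nᵢ) = Dirichlet(8, 17, 17, 4).
For a Dirichlet(a₁,…,a_K) with all aᵢ > 1, the mode has j-th component (aⱼ − 1)/(Σaᵢ − K).
Here Σaᵢ = 46 and K = 4, so p_A = (8 − 1)/(46 − 4) = 7/42 ≈ 0.167.

MAP estimate of p_A = 0.167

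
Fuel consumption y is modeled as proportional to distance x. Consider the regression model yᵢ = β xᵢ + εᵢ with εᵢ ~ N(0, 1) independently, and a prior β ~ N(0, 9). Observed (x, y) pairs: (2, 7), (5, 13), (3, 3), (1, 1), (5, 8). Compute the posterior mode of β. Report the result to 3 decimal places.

β̂_MAP = 2.012

log p(β | y) = −Σ(yᵢ − βxᵢ)²/(2·1) − β²/(2·9) + const.
Setting the derivative to zero: Σxᵢ(yᵢ − βxᵢ)/1 − β/9 = 0, so β = Σxᵢyᵢ / (Σxᵢ² + σ²/τ²).
Σxᵢyᵢ = 2·7 + 5·13 + 3·3 + 1·1 + 5·8 = 129; Σxᵢ² = 64; σ²/τ² = 1/9.
β̂_MAP = 129 / (64 + 1/9) = 129/(577/9) = 1161/577 ≈ 2.012.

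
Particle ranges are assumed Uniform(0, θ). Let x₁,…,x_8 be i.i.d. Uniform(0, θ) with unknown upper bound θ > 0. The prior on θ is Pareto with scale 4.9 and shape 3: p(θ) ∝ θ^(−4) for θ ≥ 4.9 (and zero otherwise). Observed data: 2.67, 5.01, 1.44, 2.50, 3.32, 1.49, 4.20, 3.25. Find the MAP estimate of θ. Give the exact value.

θ̂_MAP = 5.01

The Uniform(0, θ) likelihood is θ^(−n) for θ ≥ max(xᵢ), zero otherwise. Here max(xᵢ) = 5.01.
Posterior ∝ θ^(−4) · θ^(−8) = θ^(−12) on θ ≥ max(4.9, 5.01) = 5.01.
This density is strictly decreasing in θ, so the posterior mode lies at the lower boundary of the support.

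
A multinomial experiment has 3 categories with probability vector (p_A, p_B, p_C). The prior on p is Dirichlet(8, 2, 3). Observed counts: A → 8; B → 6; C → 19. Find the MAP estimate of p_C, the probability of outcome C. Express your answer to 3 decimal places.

The posterior is Dirichlet(αᵢ + nᵢ) = Dirichlet(16, 8, 22).
For a Dirichlet(a₁,…,a_K) with all aᵢ > 1, the mode has j-th component (aⱼ − 1)/(Σaᵢ − K).
Here Σaᵢ = 46 and K = 3, so p_C = (22 − 1)/(46 − 3) = 21/43 ≈ 0.488.

MAP estimate of p_C = 0.488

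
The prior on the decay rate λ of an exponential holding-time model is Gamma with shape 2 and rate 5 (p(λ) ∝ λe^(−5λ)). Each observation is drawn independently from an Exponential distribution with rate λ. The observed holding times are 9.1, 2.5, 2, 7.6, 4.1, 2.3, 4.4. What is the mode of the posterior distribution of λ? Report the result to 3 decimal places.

The Exponential(rate=λ) likelihood is ∝ λ^n e^(−λΣtᵢ). Here n = 7 and Σtᵢ = 9.1 + 2.5 + 2 + 7.6 + 4.1 + 2.3 + 4.4 = 32.
Posterior ∝ λe^(−5λ) · λ^7e^(−32λ) = λ^8e^(−37λ), i.e. Gamma(9, 37).
Mode = (a−1)/b = 8/37 ≈ 0.216.

λ̂_MAP = 0.216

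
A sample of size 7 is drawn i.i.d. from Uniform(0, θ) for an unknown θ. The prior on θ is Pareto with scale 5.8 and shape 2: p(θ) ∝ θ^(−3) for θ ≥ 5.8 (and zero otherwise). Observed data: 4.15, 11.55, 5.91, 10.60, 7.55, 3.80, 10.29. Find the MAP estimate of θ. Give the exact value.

θ̂_MAP = 11.55

The Uniform(0, θ) likelihood is θ^(−n) for θ ≥ max(xᵢ), zero otherwise. Here max(xᵢ) = 11.55.
Posterior ∝ θ^(−3) · θ^(−7) = θ^(−10) on θ ≥ max(5.8, 11.55) = 11.55.
This density is strictly decreasing in θ, so the posterior mode lies at the lower boundary of the support.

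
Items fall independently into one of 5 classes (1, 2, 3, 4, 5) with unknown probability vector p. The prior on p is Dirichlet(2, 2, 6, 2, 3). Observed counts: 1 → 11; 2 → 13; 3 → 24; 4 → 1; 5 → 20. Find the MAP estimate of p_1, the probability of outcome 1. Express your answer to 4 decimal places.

The posterior is Dirichlet(αᵢ + nᵢ) = Dirichlet(13, 15, 30, 3, 23).
For a Dirichlet(a₁,…,a_K) with all aᵢ > 1, the mode has j-th component (aⱼ − 1)/(Σaᵢ − K).
Here Σaᵢ = 84 and K = 5, so p_1 = (13 − 1)/(84 − 5) = 12/79 ≈ 0.1519.

MAP estimate: 0.1519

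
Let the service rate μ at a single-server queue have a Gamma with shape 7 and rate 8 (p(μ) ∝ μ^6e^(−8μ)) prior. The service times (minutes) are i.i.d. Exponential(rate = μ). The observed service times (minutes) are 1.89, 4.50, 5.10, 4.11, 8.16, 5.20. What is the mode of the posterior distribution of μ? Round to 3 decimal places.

The Exponential(rate=μ) likelihood is ∝ μ^n e^(−μΣtᵢ). Here n = 6 and Σtᵢ = 1.89 + 4.50 + 5.10 + 4.11 + 8.16 + 5.20 = 28.96.
Posterior ∝ μ^6e^(−8μ) · μ^6e^(−28.96μ) = μ^12e^(−36.96μ), i.e. Gamma(13, 36.96).
Mode = (a−1)/b = 12/36.96 ≈ 0.325.

μ̂_MAP = 0.325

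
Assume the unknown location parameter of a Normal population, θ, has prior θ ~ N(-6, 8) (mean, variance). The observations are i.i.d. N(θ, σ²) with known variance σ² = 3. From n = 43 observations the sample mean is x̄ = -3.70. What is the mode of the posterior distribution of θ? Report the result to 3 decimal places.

θ̂_MAP = -3.720

n = 43, x̄ = -3.70.
For a Normal prior and Normal likelihood with known variance, the posterior is Normal; its mode equals its mean, the precision-weighted average.
Prior precision 1/σ₀² = 1/8 = 0.125; data precision n/σ² = 43/3.
θ̂ = (0.125·(-6) + (43/3)·(-3.7)) / (0.125 + 43/3) = (-3227/60)/(347/24) = -6454/1735 ≈ -3.720.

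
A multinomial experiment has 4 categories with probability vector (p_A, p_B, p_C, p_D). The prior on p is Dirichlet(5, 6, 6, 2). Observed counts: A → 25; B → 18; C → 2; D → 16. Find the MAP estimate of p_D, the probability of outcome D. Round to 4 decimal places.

MAP estimate of p_D = 0.2237

The posterior is Dirichlet(αᵢ + nᵢ) = Dirichlet(30, 24, 8, 18).
For a Dirichlet(a₁,…,a_K) with all aᵢ > 1, the mode has j-th component (aⱼ − 1)/(Σaᵢ − K).
Here Σaᵢ = 80 and K = 4, so p_D = (18 − 1)/(80 − 4) = 17/76 ≈ 0.2237.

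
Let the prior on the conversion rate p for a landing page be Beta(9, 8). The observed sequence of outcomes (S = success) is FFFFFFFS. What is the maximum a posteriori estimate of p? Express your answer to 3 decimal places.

Prior: Beta(9, 8).
Data: 1 success in 8 trials (from the sequence). The binomial likelihood contributes p(1−p)^7, so the posterior is Beta(9+1, 8+7) = Beta(10, 15).
For Beta(a, b) with a, b > 1 the mode is (a−1)/(a+b−2) = 9/23 ≈ 0.391.

p̂_MAP = 0.391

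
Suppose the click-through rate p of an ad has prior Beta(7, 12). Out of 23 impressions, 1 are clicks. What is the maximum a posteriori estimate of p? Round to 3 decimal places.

p̂_MAP = 0.175

Prior: Beta(7, 12).
Data: 1 success in 23 trials. The binomial likelihood contributes p(1−p)^22, so the posterior is Beta(7+1, 12+22) = Beta(8, 34).
For Beta(a, b) with a, b > 1 the mode is (a−1)/(a+b−2) = 7/40 ≈ 0.175.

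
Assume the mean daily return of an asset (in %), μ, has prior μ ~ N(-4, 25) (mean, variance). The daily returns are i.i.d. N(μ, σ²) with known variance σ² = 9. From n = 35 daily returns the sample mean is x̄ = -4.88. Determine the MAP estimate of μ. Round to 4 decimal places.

n = 35, x̄ = -4.88.
For a Normal prior and Normal likelihood with known variance, the posterior is Normal; its mode equals its mean, the precision-weighted average.
Prior precision 1/σ₀² = 1/25 = 0.04; data precision n/σ² = 35/9.
μ̂ = (0.04·(-4) + (35/9)·(-4.88)) / (0.04 + 35/9) = (-4306/225)/(884/225) = -2153/442 ≈ -4.8710.

μ̂_MAP = -4.8710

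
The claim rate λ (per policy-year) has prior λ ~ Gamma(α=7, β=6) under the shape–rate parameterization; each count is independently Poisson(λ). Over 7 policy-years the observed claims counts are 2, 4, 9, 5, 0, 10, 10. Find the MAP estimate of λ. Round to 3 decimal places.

λ̂_MAP = 3.538

Σxᵢ = 2+4+9+5+0+10+10 = 40, with n = 7.
Posterior ∝ λ^6e^(−6λ) · λ^40e^(−7λ) = λ^46e^(−13λ), i.e. Gamma(shape=47, rate=13).
The mode of a Gamma(a, b) with a ≥ 1 (shape–rate) is (a−1)/b = 46/13 ≈ 3.538.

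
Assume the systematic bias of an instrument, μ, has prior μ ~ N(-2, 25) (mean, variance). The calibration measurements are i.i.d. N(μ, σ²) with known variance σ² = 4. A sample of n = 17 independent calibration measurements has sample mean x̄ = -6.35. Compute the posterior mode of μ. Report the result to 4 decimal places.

n = 17, x̄ = -6.35.
For a Normal prior and Normal likelihood with known variance, the posterior is Normal; its mode equals its mean, the precision-weighted average.
Prior precision 1/σ₀² = 1/25 = 0.04; data precision n/σ² = 17/4 = 4.25.
μ̂ = (0.04·(-2) + 4.25·(-6.35)) / (0.04 + 4.25) = (-27.0675)/4.29 = -3609/572 ≈ -6.3094.

μ̂_MAP = -6.3094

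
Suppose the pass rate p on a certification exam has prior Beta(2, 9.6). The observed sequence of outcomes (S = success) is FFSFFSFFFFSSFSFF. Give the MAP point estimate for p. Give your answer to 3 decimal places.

p̂_MAP = 0.234

Prior: Beta(2, 9.6).
Data: 5 successes in 16 trials (from the sequence). The binomial likelihood contributes p^5(1−p)^11, so the posterior is Beta(2+5, 9.6+11) = Beta(7, 20.6).
For Beta(a, b) with a, b > 1 the mode is (a−1)/(a+b−2) = 6/25.6 ≈ 0.234.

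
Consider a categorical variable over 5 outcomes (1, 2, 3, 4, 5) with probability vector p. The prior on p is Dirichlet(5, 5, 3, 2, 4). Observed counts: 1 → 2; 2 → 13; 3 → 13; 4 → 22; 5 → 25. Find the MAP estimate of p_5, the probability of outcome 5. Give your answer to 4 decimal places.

The posterior is Dirichlet(αᵢ + nᵢ) = Dirichlet(7, 18, 16, 24, 29).
For a Dirichlet(a₁,…,a_K) with all aᵢ > 1, the mode has j-th component (aⱼ − 1)/(Σaᵢ − K).
Here Σaᵢ = 94 and K = 5, so p_5 = (29 − 1)/(94 − 5) = 28/89 ≈ 0.3146.

MAP estimate: 0.3146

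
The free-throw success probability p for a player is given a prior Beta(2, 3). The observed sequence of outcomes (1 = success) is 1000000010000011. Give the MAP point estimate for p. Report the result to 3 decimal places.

p̂_MAP = 0.263

Prior: Beta(2, 3).
Data: 4 successes in 16 trials (from the sequence). The binomial likelihood contributes p^4(1−p)^12, so the posterior is Beta(2+4, 3+12) = Beta(6, 15).
For Beta(a, b) with a, b > 1 the mode is (a−1)/(a+b−2) = 5/19 ≈ 0.263.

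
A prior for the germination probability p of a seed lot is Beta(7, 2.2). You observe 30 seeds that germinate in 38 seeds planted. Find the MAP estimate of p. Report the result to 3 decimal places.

Prior: Beta(7, 2.2).
Data: 30 successes in 38 trials. The binomial likelihood contributes p^30(1−p)^8, so the posterior is Beta(7+30, 2.2+8) = Beta(37, 10.2).
For Beta(a, b) with a, b > 1 the mode is (a−1)/(a+b−2) = 36/45.2 ≈ 0.796.

p̂_MAP = 0.796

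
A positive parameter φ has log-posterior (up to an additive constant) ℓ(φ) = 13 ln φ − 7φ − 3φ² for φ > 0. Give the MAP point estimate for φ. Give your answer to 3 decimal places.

ℓ'(φ) = 13/φ − 7 − 6φ. Setting this to zero and multiplying by φ: 6φ² + 7φ − 13 = 0.
φ = (−7 + √(7² + 4·6·13)) / (2·6) = (−7 + √361) / 12 = (−7 + 19)/12 = 1.
ℓ''(φ) = −13/φ² − 6 < 0, confirming a maximum.

φ̂_MAP = 1.000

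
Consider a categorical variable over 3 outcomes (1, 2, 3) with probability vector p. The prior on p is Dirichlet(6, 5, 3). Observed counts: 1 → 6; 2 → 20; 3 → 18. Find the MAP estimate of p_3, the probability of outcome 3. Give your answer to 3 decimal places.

The posterior is Dirichlet(αᵢ + nᵢ) = Dirichlet(12, 25, 21).
For a Dirichlet(a₁,…,a_K) with all aᵢ > 1, the mode has j-th component (aⱼ − 1)/(Σaᵢ − K).
Here Σaᵢ = 58 and K = 3, so p_3 = (21 − 1)/(58 − 3) = 20/55 ≈ 0.364.

MAP estimate: 0.364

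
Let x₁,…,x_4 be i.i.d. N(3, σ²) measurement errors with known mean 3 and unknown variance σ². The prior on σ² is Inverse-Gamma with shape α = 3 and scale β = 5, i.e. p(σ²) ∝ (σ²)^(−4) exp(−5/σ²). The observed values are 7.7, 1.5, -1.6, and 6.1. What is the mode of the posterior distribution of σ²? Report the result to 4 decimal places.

σ̂²_MAP = 5.4258

Sum of squared deviations about the known mean: SS = (7.7−3)² + (1.5−3)² + (-1.6−3)² + (6.1−3)² = 55.11.
The Normal likelihood contributes (σ²)^(−n/2) exp(−SS/(2σ²)), so the posterior is Inverse-Gamma(α + n/2, β + SS/2) = Inverse-Gamma(5, 32.555).
The mode of Inverse-Gamma(a, b) is b/(a+1) = 32.555/6 ≈ 5.4258.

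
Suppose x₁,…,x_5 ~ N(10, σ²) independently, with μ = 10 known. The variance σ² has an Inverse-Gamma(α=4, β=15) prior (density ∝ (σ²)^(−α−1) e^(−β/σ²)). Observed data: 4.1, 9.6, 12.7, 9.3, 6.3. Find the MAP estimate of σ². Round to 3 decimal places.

Sum of squared deviations about the known mean: SS = (4.1−10)² + (9.6−10)² + (12.7−10)² + (9.3−10)² + (6.3−10)² = 56.44.
The Normal likelihood contributes (σ²)^(−n/2) exp(−SS/(2σ²)), so the posterior is Inverse-Gamma(α + n/2, β + SS/2) = Inverse-Gamma(6.5, 43.22).
The mode of Inverse-Gamma(a, b) is b/(a+1) = 43.22/7.5 ≈ 5.763.

σ̂²_MAP = 5.763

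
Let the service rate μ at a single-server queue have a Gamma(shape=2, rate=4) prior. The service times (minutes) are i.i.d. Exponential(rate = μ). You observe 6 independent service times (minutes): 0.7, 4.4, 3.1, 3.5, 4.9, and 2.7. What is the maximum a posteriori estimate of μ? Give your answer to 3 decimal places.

μ̂_MAP = 0.300

The Exponential(rate=μ) likelihood is ∝ μ^n e^(−μΣtᵢ). Here n = 6 and Σtᵢ = 0.7 + 4.4 + 3.1 + 3.5 + 4.9 + 2.7 = 19.3.
Posterior ∝ μe^(−4μ) · μ^6e^(−19.3μ) = μ^7e^(−23.3μ), i.e. Gamma(8, 23.3).
Mode = (a−1)/b = 7/23.3 ≈ 0.300.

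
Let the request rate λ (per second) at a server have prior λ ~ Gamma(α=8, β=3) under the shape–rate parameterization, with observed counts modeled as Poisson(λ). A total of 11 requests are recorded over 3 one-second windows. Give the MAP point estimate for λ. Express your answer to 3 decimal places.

λ̂_MAP = 3.000

Σxᵢ = 11, n = 3.
Posterior ∝ λ^7e^(−3λ) · λ^11e^(−3λ) = λ^18e^(−6λ), i.e. Gamma(shape=19, rate=6).
The mode of a Gamma(a, b) with a ≥ 1 (shape–rate) is (a−1)/b = 18/6 ≈ 3.000.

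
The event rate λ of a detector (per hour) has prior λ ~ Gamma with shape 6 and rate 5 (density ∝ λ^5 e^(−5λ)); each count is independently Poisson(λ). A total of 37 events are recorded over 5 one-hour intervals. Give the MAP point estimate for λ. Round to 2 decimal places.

Σxᵢ = 37, n = 5.
Posterior ∝ λ^5e^(−5λ) · λ^37e^(−5λ) = λ^42e^(−10λ), i.e. Gamma(shape=43, rate=10).
The mode of a Gamma(a, b) with a ≥ 1 (shape–rate) is (a−1)/b = 42/10 ≈ 4.20.

λ̂_MAP = 4.20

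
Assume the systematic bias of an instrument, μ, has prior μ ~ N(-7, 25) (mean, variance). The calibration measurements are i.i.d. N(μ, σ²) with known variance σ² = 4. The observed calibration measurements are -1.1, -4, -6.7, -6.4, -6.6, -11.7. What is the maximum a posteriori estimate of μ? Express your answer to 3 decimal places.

μ̂_MAP = -6.107

n = 6; x̄ = ((-1.1) + (-4) + (-6.7) + (-6.4) + (-6.6) + (-11.7))/6 = -36.5/6 = -73/12 ≈ -6.0833.
For a Normal prior and Normal likelihood with known variance, the posterior is Normal; its mode equals its mean, the precision-weighted average.
Prior precision 1/σ₀² = 1/25 = 0.04; data precision n/σ² = 6/4 = 1.5.
μ̂ = (0.04·(-7) + 1.5·(-73/12)) / (0.04 + 1.5) = (-9.405)/1.54 = -171/28 ≈ -6.107.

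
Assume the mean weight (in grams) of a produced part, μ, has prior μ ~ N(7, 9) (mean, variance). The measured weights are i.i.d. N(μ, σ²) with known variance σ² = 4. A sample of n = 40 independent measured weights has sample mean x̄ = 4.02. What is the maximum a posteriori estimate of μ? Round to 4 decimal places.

n = 40, x̄ = 4.02.
For a Normal prior and Normal likelihood with known variance, the posterior is Normal; its mode equals its mean, the precision-weighted average.
Prior precision 1/σ₀² = 1/9; data precision n/σ² = 40/4 = 10.
μ̂ = ((1/9)·7 + 10·4.02) / (1/9 + 10) = (1844/45)/(91/9) = 1844/455 ≈ 4.0527.

μ̂_MAP = 4.0527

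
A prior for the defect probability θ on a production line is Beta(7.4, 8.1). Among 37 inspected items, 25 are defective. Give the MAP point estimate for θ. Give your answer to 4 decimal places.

Prior: Beta(7.4, 8.1).
Data: 25 successes in 37 trials. The binomial likelihood contributes θ^25(1−θ)^12, so the posterior is Beta(7.4+25, 8.1+12) = Beta(32.4, 20.1).
For Beta(a, b) with a, b > 1 the mode is (a−1)/(a+b−2) = 31.4/50.5 ≈ 0.6218.

θ̂_MAP = 0.6218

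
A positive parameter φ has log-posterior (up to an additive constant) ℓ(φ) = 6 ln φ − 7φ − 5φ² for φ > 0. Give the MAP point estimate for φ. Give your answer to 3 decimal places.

φ̂_MAP = 0.500

ℓ'(φ) = 6/φ − 7 − 10φ. Setting this to zero and multiplying by φ: 10φ² + 7φ − 6 = 0.
φ = (−7 + √(7² + 4·10·6)) / (2·10) = (−7 + √289) / 20 = (−7 + 17)/20 = 1/2.
ℓ''(φ) = −6/φ² − 10 < 0, confirming a maximum.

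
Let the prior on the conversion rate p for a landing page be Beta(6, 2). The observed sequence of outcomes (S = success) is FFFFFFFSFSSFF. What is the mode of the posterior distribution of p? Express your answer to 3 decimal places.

p̂_MAP = 0.421

Prior: Beta(6, 2).
Data: 3 successes in 13 trials (from the sequence). The binomial likelihood contributes p^3(1−p)^10, so the posterior is Beta(6+3, 2+10) = Beta(9, 12).
For Beta(a, b) with a, b > 1 the mode is (a−1)/(a+b−2) = 8/19 ≈ 0.421.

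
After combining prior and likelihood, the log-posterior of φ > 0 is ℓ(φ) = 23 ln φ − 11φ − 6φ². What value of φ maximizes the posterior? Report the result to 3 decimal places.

ℓ'(φ) = 23/φ − 11 − 12φ. Setting this to zero and multiplying by φ: 12φ² + 11φ − 23 = 0.
φ = (−11 + √(11² + 4·12·23)) / (2·12) = (−11 + √1225) / 24 = (−11 + 35)/24 = 1.
ℓ''(φ) = −23/φ² − 12 < 0, confirming a maximum.

φ̂_MAP = 1.000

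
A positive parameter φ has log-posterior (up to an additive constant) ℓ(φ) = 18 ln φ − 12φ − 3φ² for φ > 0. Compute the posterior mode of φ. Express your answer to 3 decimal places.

φ̂_MAP = 1.000

ℓ'(φ) = 18/φ − 12 − 6φ. Setting this to zero and multiplying by φ: 6φ² + 12φ − 18 = 0.
φ = (−12 + √(12² + 4·6·18)) / (2·6) = (−12 + √576) / 12 = (−12 + 24)/12 = 1.
ℓ''(φ) = −18/φ² − 6 < 0, confirming a maximum.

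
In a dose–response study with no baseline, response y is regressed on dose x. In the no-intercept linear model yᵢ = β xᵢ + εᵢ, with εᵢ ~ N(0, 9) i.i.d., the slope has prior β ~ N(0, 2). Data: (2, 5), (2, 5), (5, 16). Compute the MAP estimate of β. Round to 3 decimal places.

β̂_MAP = 2.667

log p(β | y) = −Σ(yᵢ − βxᵢ)²/(2·9) − β²/(2·2) + const.
Setting the derivative to zero: Σxᵢ(yᵢ − βxᵢ)/9 − β/2 = 0, so β = Σxᵢyᵢ / (Σxᵢ² + σ²/τ²).
Σxᵢyᵢ = 2·5 + 2·5 + 5·16 = 100; Σxᵢ² = 33; σ²/τ² = 4.5.
β̂_MAP = 100 / (33 + 4.5) = 100/37.5 ≈ 2.667.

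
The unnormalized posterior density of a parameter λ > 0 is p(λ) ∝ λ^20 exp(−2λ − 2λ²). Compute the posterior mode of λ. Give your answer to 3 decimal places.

ℓ'(λ) = 20/λ − 2 − 4λ. Setting this to zero and multiplying by λ: 4λ² + 2λ − 20 = 0.
λ = (−2 + √(2² + 4·4·20)) / (2·4) = (−2 + √324) / 8 = (−2 + 18)/8 = 2.
ℓ''(λ) = −20/λ² − 4 < 0, confirming a maximum.

λ̂_MAP = 2.000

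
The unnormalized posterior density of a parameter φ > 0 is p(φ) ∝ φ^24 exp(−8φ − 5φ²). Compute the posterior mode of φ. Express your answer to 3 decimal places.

ℓ'(φ) = 24/φ − 8 − 10φ. Setting this to zero and multiplying by φ: 10φ² + 8φ − 24 = 0.
φ = (−8 + √(8² + 4·10·24)) / (2·10) = (−8 + √1024) / 20 = (−8 + 32)/20 = 6/5.
ℓ''(φ) = −24/φ² − 10 < 0, confirming a maximum.

φ̂_MAP = 1.200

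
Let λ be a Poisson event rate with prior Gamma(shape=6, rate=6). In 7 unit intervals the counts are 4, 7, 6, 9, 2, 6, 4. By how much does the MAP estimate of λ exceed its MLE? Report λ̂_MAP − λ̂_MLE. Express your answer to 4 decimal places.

Σxᵢ = 38. Posterior is Gamma(44, 13); MAP = (44−1)/13 = 43/13 ≈ 3.30769.
MLE = x̄ = 38/7 ≈ 5.42857.
Difference = 43/13 − 38/7 = -193/91 ≈ -2.1209.

MAP − MLE = -2.1209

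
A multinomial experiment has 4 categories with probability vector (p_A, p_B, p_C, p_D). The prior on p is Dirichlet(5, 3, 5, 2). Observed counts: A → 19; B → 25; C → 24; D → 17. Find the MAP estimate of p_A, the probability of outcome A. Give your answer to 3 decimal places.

MAP estimate of p_A = 0.240

The posterior is Dirichlet(αᵢ + nᵢ) = Dirichlet(24, 28, 29, 19).
For a Dirichlet(a₁,…,a_K) with all aᵢ > 1, the mode has j-th component (aⱼ − 1)/(Σaᵢ − K).
Here Σaᵢ = 100 and K = 4, so p_A = (24 − 1)/(100 − 4) = 23/96 ≈ 0.240.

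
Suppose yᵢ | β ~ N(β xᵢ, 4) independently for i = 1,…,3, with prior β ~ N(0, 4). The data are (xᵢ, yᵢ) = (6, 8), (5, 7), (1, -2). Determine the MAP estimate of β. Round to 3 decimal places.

β̂_MAP = 1.286

log p(β | y) = −Σ(yᵢ − βxᵢ)²/(2·4) − β²/(2·4) + const.
Setting the derivative to zero: Σxᵢ(yᵢ − βxᵢ)/4 − β/4 = 0, so β = Σxᵢyᵢ / (Σxᵢ² + σ²/τ²).
Σxᵢyᵢ = 6·8 + 5·7 + 1·(-2) = 81; Σxᵢ² = 62; σ²/τ² = 1.
β̂_MAP = 81 / (62 + 1) = 81/63 ≈ 1.286.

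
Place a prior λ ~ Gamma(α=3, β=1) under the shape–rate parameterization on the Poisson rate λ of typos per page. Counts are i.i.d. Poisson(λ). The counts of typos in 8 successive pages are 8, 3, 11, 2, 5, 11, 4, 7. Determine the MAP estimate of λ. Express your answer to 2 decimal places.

Σxᵢ = 8+3+11+2+5+11+4+7 = 51, with n = 8.
Posterior ∝ λ^2e^(−1λ) · λ^51e^(−8λ) = λ^53e^(−9λ), i.e. Gamma(shape=54, rate=9).
The mode of a Gamma(a, b) with a ≥ 1 (shape–rate) is (a−1)/b = 53/9 ≈ 5.89.

λ̂_MAP = 5.89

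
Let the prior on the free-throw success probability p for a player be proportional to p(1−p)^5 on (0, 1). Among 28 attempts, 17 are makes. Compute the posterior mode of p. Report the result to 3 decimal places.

The prior density ∝ p(1−p)^5 is the kernel of Beta(2, 6).
Data: 17 successes in 28 trials. The binomial likelihood contributes p^17(1−p)^11, so the posterior is Beta(2+17, 6+11) = Beta(19, 17).
For Beta(a, b) with a, b > 1 the mode is (a−1)/(a+b−2) = 18/34 ≈ 0.529.

p̂_MAP = 0.529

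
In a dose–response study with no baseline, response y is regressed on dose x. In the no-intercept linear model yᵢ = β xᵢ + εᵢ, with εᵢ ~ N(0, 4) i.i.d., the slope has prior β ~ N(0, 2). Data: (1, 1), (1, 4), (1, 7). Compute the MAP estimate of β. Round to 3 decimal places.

β̂_MAP = 2.400

log p(β | y) = −Σ(yᵢ − βxᵢ)²/(2·4) − β²/(2·2) + const.
Setting the derivative to zero: Σxᵢ(yᵢ − βxᵢ)/4 − β/2 = 0, so β = Σxᵢyᵢ / (Σxᵢ² + σ²/τ²).
Σxᵢyᵢ = 1·1 + 1·4 + 1·7 = 12; Σxᵢ² = 3; σ²/τ² = 2.
β̂_MAP = 12 / (3 + 2) = 12/5 ≈ 2.400.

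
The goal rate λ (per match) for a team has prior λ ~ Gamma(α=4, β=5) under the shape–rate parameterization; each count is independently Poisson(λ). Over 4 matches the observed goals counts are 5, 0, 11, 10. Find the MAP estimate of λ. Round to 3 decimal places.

λ̂_MAP = 3.222

Σxᵢ = 5+0+11+10 = 26, with n = 4.
Posterior ∝ λ^3e^(−5λ) · λ^26e^(−4λ) = λ^29e^(−9λ), i.e. Gamma(shape=30, rate=9).
The mode of a Gamma(a, b) with a ≥ 1 (shape–rate) is (a−1)/b = 29/9 ≈ 3.222.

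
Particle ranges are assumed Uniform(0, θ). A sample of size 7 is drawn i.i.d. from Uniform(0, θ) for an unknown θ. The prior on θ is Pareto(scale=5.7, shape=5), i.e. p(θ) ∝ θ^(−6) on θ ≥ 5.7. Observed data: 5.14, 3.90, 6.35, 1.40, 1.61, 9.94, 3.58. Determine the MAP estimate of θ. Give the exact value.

θ̂_MAP = 9.94

The Uniform(0, θ) likelihood is θ^(−n) for θ ≥ max(xᵢ), zero otherwise. Here max(xᵢ) = 9.94.
Posterior ∝ θ^(−6) · θ^(−7) = θ^(−13) on θ ≥ max(5.7, 9.94) = 9.94.
This density is strictly decreasing in θ, so the posterior mode lies at the lower boundary of the support.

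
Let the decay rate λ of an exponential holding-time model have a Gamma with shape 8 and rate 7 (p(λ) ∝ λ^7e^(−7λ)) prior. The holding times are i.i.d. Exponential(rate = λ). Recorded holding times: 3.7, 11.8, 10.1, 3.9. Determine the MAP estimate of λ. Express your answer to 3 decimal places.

λ̂_MAP = 0.301

The Exponential(rate=λ) likelihood is ∝ λ^n e^(−λΣtᵢ). Here n = 4 and Σtᵢ = 3.7 + 11.8 + 10.1 + 3.9 = 29.5.
Posterior ∝ λ^7e^(−7λ) · λ^4e^(−29.5λ) = λ^11e^(−36.5λ), i.e. Gamma(12, 36.5).
Mode = (a−1)/b = 11/36.5 ≈ 0.301.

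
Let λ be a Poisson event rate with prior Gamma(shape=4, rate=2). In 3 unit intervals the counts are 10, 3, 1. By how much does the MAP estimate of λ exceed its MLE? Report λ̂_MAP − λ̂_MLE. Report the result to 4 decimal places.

MAP − MLE = -1.2667

Σxᵢ = 14. Posterior is Gamma(18, 5); MAP = (18−1)/5 = 17/5 ≈ 3.40000.
MLE = x̄ = 14/3 ≈ 4.66667.
Difference = 17/5 − 14/3 = -19/15 ≈ -1.2667.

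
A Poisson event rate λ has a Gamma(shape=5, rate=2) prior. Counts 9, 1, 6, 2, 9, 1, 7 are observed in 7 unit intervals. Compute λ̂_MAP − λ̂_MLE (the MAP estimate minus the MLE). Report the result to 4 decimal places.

Σxᵢ = 35. Posterior is Gamma(40, 9); MAP = (40−1)/9 = 39/9 ≈ 4.33333.
MLE = x̄ = 35/7 ≈ 5.00000.
Difference = 39/9 − 35/7 = -2/3 ≈ -0.6667.

MAP − MLE = -0.6667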